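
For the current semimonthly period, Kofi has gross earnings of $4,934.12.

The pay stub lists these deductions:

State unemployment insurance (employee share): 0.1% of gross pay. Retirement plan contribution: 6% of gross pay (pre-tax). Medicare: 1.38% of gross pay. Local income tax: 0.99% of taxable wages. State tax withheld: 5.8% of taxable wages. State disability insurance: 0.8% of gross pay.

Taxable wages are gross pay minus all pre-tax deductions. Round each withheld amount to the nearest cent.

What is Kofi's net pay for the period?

Retirement plan contribution: $4,934.12 × 0.06 = $296.05
Taxable wages = $4,934.12 − $296.05 = $4,638.07
Local income tax: $4,638.07 × 0.0099 = $45.92
State tax withheld: $4,638.07 × 0.058 = $269.01
State disability insurance: $4,934.12 × 0.008 = $39.47
Medicare: $4,934.12 × 0.0138 = $68.09
State unemployment insurance (employee share): $4,934.12 × 0.001 = $4.93
Total deductions = $296.05 + $45.92 + $269.01 + $39.47 + $68.09 + $4.93 = $723.47
Net pay = $4,934.12 − $723.47 = $4,210.65

$4,210.65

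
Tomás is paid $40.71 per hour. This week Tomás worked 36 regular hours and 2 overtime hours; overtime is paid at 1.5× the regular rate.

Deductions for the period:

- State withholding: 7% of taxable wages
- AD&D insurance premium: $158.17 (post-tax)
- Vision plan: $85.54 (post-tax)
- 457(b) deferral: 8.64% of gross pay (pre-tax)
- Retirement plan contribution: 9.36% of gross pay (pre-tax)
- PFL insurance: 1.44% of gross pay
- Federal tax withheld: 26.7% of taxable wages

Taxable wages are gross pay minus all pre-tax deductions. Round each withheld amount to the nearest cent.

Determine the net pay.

Regular pay: 36 × $40.71 = $1465.56
Overtime pay: 2 × $40.71 × 1.5 = $122.13
Gross pay = $1465.56 + $122.13 = $1587.69
Retirement plan contribution: $1587.69 × 0.0936 = $148.61
457(b) deferral: $1587.69 × 0.0864 = $137.18
Pre-tax total = $148.61 + $137.18 = $285.79
Taxable wages = $1587.69 − $285.79 = $1301.90
State withholding: $1301.90 × 0.07 = $91.13
Federal tax withheld: $1301.90 × 0.267 = $347.61
PFL insurance: $1587.69 × 0.0144 = $22.86
Vision plan: $85.54
AD&D insurance premium: $158.17
Total deductions = $148.61 + $137.18 + $91.13 + $347.61 + $22.86 + $85.54 + $158.17 = $991.10
Net pay = $1587.69 − $991.10 = $596.59

$596.59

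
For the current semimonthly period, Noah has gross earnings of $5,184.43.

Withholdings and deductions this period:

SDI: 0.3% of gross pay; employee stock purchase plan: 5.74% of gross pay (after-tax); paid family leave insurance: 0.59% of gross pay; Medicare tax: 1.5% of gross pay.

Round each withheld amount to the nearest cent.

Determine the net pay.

Paid family leave insurance: $5,184.43 × 0.0059 = $30.59
Medicare tax: $5,184.43 × 0.015 = $77.77
SDI: $5,184.43 × 0.003 = $15.55
Employee stock purchase plan: $5,184.43 × 0.0574 = $297.59
Total deductions = $30.59 + $77.77 + $15.55 + $297.59 = $421.50
Net pay = $5,184.43 − $421.50 = $4,762.93

$4,762.93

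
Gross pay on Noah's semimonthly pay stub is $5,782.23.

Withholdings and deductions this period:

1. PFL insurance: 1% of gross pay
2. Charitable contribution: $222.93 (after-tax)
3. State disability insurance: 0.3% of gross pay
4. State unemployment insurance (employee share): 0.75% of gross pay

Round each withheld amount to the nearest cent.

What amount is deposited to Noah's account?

PFL insurance: $5,782.23 × 0.01 = $57.82
State unemployment insurance (employee share): $5,782.23 × 0.0075 = $43.37
State disability insurance: $5,782.23 × 0.003 = $17.35
Charitable contribution: $222.93
Total deductions = $57.82 + $43.37 + $17.35 + $222.93 = $341.47
Net pay = $5,782.23 − $341.47 = $5,440.76

$5,440.76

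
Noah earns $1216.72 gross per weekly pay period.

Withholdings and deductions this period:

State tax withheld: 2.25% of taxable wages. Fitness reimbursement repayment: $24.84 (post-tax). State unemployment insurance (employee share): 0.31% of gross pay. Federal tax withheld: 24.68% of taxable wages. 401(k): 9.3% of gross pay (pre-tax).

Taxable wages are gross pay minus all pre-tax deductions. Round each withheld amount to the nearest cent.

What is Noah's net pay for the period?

401(k): $1216.72 × 0.093 = $113.15
Taxable wages = $1216.72 − $113.15 = $1103.57
Federal tax withheld: $1103.57 × 0.2468 = $272.36
State tax withheld: $1103.57 × 0.0225 = $24.83
State unemployment insurance (employee share): $1216.72 × 0.0031 = $3.77
Fitness reimbursement repayment: $24.84
Total deductions = $113.15 + $272.36 + $24.83 + $3.77 + $24.84 = $438.95
Net pay = $1216.72 − $438.95 = $777.77

$777.77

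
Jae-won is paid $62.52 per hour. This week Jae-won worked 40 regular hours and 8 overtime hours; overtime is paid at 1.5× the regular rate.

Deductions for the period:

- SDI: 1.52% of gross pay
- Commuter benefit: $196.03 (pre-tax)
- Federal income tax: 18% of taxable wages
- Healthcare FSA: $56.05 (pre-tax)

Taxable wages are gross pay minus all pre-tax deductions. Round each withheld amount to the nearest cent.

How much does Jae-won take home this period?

Regular pay: 40 × $62.52 = $2500.80
Overtime pay: 8 × $62.52 × 1.5 = $750.24
Gross pay = $2500.80 + $750.24 = $3251.04
Healthcare FSA: $56.05
Commuter benefit: $196.03
Pre-tax total = $56.05 + $196.03 = $252.08
Taxable wages = $3251.04 − $252.08 = $2998.96
Federal income tax: $2998.96 × 0.18 = $539.81
SDI: $3251.04 × 0.0152 = $49.42
Total deductions = $56.05 + $196.03 + $539.81 + $49.42 = $841.31
Net pay = $3251.04 − $841.31 = $2409.73

$2409.73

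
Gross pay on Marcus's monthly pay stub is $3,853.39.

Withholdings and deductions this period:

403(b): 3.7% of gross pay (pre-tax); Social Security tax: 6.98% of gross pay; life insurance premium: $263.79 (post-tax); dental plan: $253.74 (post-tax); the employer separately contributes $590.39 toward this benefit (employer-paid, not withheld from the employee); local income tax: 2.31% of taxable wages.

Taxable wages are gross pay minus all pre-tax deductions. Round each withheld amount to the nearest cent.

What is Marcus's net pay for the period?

403(b): $3,853.39 × 0.037 = $142.58
Taxable wages = $3,853.39 − $142.58 = $3,710.81
Local income tax: $3,710.81 × 0.0231 = $85.72
Social Security tax: $3,853.39 × 0.0698 = $268.97
Life insurance premium: $263.79
Dental plan: $253.74
(Employer's $590.39 toward dental plan is not withheld from the employee.)
Total deductions = $142.58 + $85.72 + $268.97 + $263.79 + $253.74 = $1,014.80
Net pay = $3,853.39 − $1,014.80 = $2,838.59

$2,838.59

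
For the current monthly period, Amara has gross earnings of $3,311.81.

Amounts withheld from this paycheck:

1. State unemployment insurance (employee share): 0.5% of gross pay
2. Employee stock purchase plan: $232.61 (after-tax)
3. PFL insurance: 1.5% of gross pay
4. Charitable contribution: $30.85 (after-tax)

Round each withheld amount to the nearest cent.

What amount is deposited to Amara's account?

State unemployment insurance (employee share): $3,311.81 × 0.005 = $16.56
PFL insurance: $3,311.81 × 0.015 = $49.68
Employee stock purchase plan: $232.61
Charitable contribution: $30.85
Total deductions = $16.56 + $49.68 + $232.61 + $30.85 = $329.70
Net pay = $3,311.81 − $329.70 = $2,982.11

$2,982.11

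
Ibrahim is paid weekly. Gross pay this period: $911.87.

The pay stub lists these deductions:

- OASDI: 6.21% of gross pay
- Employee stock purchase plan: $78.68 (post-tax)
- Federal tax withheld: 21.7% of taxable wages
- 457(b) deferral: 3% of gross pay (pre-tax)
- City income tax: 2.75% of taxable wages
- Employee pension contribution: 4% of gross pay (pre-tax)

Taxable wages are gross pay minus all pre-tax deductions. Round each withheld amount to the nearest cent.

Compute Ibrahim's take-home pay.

Employee pension contribution: $911.87 × 0.04 = $36.47
457(b) deferral: $911.87 × 0.03 = $27.36
Pre-tax total = $36.47 + $27.36 = $63.83
Taxable wages = $911.87 − $63.83 = $848.04
City income tax: $848.04 × 0.0275 = $23.32
Federal tax withheld: $848.04 × 0.217 = $184.02
OASDI: $911.87 × 0.0621 = $56.63
Employee stock purchase plan: $78.68
Total deductions = $36.47 + $27.36 + $23.32 + $184.02 + $56.63 + $78.68 = $406.48
Net pay = $911.87 − $406.48 = $505.39

$505.39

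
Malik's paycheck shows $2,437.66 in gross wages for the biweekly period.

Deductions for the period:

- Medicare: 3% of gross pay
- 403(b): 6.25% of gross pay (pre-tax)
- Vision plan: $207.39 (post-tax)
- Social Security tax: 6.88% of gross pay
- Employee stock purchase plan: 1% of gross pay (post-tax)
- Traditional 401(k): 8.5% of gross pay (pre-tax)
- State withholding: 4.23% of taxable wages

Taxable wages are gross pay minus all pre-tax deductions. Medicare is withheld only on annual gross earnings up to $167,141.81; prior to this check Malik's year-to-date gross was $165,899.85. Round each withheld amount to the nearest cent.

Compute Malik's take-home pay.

Traditional 401(k): $2,437.66 × 0.085 = $207.20
403(b): $2,437.66 × 0.0625 = $152.35
Pre-tax total = $207.20 + $152.35 = $359.55
Taxable wages = $2,437.66 − $359.55 = $2,078.11
State withholding: $2,078.11 × 0.0423 = $87.90
Medicare: only $167,141.81 − $165,899.85 = $1,241.96 of this check is subject → $1,241.96 × 0.03 = $37.26
Social Security tax: $2,437.66 × 0.0688 = $167.71
Vision plan: $207.39
Employee stock purchase plan: $2,437.66 × 0.01 = $24.38
Total deductions = $207.20 + $152.35 + $87.90 + $37.26 + $167.71 + $207.39 + $24.38 = $884.19
Net pay = $2,437.66 − $884.19 = $1,553.47

$1,553.47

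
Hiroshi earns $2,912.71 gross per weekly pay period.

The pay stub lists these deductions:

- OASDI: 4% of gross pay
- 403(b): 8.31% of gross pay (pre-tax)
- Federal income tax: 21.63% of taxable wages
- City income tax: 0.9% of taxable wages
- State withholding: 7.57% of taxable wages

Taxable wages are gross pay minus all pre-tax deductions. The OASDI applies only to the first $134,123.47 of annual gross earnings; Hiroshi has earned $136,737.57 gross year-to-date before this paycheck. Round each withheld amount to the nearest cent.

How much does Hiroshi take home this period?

403(b): $2,912.71 × 0.0831 = $242.05
Taxable wages = $2,912.71 − $242.05 = $2,670.66
Federal income tax: $2,670.66 × 0.2163 = $577.66
State withholding: $2,670.66 × 0.0757 = $202.17
City income tax: $2,670.66 × 0.009 = $24.04
OASDI: annual cap $134,123.47 already reached (YTD $136,737.57), so $0.00
Total deductions = $242.05 + $577.66 + $202.17 + $24.04 + $0.00 = $1,045.92
Net pay = $2,912.71 − $1,045.92 = $1,866.79

$1,866.79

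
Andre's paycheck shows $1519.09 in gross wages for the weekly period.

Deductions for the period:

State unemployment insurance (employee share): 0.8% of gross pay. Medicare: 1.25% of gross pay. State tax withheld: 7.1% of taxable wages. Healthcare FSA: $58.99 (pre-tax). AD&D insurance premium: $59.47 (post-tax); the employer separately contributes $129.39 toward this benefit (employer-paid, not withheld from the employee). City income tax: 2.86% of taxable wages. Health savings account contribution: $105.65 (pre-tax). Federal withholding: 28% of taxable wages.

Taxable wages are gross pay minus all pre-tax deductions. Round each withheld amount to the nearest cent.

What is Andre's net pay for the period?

$749.68

Health savings account contribution: $105.65
Healthcare FSA: $58.99
Pre-tax total = $105.65 + $58.99 = $164.64
Taxable wages = $1519.09 − $164.64 = $1354.45
City income tax: $1354.45 × 0.0286 = $38.74
State tax withheld: $1354.45 × 0.071 = $96.17
Federal withholding: $1354.45 × 0.28 = $379.25
State unemployment insurance (employee share): $1519.09 × 0.008 = $12.15
Medicare: $1519.09 × 0.0125 = $18.99
AD&D insurance premium: $59.47
(Employer's $129.39 toward AD&D insurance premium is not withheld from the employee.)
Total deductions = $105.65 + $58.99 + $38.74 + $96.17 + $379.25 + $12.15 + $18.99 + $59.47 = $769.41
Net pay = $1519.09 − $769.41 = $749.68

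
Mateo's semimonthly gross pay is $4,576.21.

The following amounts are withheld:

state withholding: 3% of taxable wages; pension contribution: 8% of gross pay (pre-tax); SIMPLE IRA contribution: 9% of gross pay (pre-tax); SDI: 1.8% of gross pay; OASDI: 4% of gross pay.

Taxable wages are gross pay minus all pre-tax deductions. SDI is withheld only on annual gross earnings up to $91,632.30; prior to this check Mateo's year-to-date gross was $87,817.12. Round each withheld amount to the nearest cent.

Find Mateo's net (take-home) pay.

SIMPLE IRA contribution: $4,576.21 × 0.09 = $411.86
Pension contribution: $4,576.21 × 0.08 = $366.10
Pre-tax total = $411.86 + $366.10 = $777.96
Taxable wages = $4,576.21 − $777.96 = $3,798.25
State withholding: $3,798.25 × 0.03 = $113.95
OASDI: $4,576.21 × 0.04 = $183.05
SDI: only $91,632.30 − $87,817.12 = $3,815.18 of this check is subject → $3,815.18 × 0.018 = $68.67
Total deductions = $411.86 + $366.10 + $113.95 + $183.05 + $68.67 = $1,143.63
Net pay = $4,576.21 − $1,143.63 = $3,432.58

$3,432.58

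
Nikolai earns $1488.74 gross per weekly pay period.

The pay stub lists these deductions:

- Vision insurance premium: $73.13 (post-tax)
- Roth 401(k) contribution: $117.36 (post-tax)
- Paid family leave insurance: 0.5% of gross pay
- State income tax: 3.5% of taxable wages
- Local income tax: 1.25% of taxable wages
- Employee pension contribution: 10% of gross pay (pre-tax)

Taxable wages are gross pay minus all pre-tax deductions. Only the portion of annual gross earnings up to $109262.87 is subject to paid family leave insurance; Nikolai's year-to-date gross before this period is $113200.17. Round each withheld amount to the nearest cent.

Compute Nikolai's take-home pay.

$1085.73

Employee pension contribution: $1488.74 × 0.1 = $148.87
Taxable wages = $1488.74 − $148.87 = $1339.87
State income tax: $1339.87 × 0.035 = $46.90
Local income tax: $1339.87 × 0.0125 = $16.75
Paid family leave insurance: annual cap $109262.87 already reached (YTD $113200.17), so $0.00
Roth 401(k) contribution: $117.36
Vision insurance premium: $73.13
Total deductions = $148.87 + $46.90 + $16.75 + $0.00 + $117.36 + $73.13 = $403.01
Net pay = $1488.74 − $403.01 = $1085.73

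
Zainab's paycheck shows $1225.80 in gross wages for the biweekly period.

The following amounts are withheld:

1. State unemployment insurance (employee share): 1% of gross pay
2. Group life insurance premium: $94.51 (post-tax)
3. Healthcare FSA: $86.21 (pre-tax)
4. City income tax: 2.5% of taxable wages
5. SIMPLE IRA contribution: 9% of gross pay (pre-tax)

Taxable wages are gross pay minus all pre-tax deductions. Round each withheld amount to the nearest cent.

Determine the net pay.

SIMPLE IRA contribution: $1225.80 × 0.09 = $110.32
Healthcare FSA: $86.21
Pre-tax total = $110.32 + $86.21 = $196.53
Taxable wages = $1225.80 − $196.53 = $1029.27
City income tax: $1029.27 × 0.025 = $25.73
State unemployment insurance (employee share): $1225.80 × 0.01 = $12.26
Group life insurance premium: $94.51
Total deductions = $110.32 + $86.21 + $25.73 + $12.26 + $94.51 = $329.03
Net pay = $1225.80 − $329.03 = $896.77

$896.77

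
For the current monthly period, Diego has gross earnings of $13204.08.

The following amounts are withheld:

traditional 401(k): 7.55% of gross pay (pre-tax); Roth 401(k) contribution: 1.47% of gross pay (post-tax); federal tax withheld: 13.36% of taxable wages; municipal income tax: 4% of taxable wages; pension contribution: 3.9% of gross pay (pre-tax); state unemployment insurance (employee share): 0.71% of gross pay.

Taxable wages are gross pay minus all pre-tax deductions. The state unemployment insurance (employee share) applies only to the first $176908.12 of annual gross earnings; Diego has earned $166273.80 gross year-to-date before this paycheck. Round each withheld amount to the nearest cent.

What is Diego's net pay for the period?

Pension contribution: $13204.08 × 0.039 = $514.96
Traditional 401(k): $13204.08 × 0.0755 = $996.91
Pre-tax total = $514.96 + $996.91 = $1511.87
Taxable wages = $13204.08 − $1511.87 = $11692.21
Federal tax withheld: $11692.21 × 0.1336 = $1562.08
Municipal income tax: $11692.21 × 0.04 = $467.69
State unemployment insurance (employee share): only $176908.12 − $166273.80 = $10634.32 of this check is subject → $10634.32 × 0.0071 = $75.50
Roth 401(k) contribution: $13204.08 × 0.0147 = $194.10
Total deductions = $514.96 + $996.91 + $1562.08 + $467.69 + $75.50 + $194.10 = $3811.24
Net pay = $13204.08 − $3811.24 = $9392.84

$9392.84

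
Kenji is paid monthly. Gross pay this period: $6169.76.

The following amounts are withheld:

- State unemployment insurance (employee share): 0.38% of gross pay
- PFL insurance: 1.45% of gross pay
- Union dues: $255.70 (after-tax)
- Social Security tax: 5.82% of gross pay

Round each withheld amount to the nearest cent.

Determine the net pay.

$5442.07

Social Security tax: $6169.76 × 0.0582 = $359.08
State unemployment insurance (employee share): $6169.76 × 0.0038 = $23.45
PFL insurance: $6169.76 × 0.0145 = $89.46
Union dues: $255.70
Total deductions = $359.08 + $23.45 + $89.46 + $255.70 = $727.69
Net pay = $6169.76 − $727.69 = $5442.07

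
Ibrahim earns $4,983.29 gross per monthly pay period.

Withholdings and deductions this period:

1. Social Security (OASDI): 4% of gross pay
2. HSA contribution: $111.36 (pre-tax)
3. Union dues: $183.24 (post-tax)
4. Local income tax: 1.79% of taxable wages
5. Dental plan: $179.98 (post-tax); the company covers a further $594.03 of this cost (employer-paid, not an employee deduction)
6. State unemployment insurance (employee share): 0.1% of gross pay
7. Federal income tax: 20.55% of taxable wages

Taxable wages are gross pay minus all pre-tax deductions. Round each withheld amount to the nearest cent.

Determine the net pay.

$3,216.01

HSA contribution: $111.36
Taxable wages = $4,983.29 − $111.36 = $4,871.93
Federal income tax: $4,871.93 × 0.2055 = $1,001.18
Local income tax: $4,871.93 × 0.0179 = $87.21
State unemployment insurance (employee share): $4,983.29 × 0.001 = $4.98
Social Security (OASDI): $4,983.29 × 0.04 = $199.33
Union dues: $183.24
Dental plan: $179.98
(Employer's $594.03 toward dental plan is not withheld from the employee.)
Total deductions = $111.36 + $1,001.18 + $87.21 + $4.98 + $199.33 + $183.24 + $179.98 = $1,767.28
Net pay = $4,983.29 − $1,767.28 = $3,216.01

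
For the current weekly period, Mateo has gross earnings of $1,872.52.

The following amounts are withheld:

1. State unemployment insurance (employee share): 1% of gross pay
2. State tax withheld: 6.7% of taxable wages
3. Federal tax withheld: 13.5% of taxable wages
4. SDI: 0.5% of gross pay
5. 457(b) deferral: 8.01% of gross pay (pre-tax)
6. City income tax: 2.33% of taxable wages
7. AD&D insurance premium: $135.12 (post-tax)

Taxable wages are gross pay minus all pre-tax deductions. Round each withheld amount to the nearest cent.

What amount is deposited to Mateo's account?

457(b) deferral: $1,872.52 × 0.0801 = $149.99
Taxable wages = $1,872.52 − $149.99 = $1,722.53
City income tax: $1,722.53 × 0.0233 = $40.13
Federal tax withheld: $1,722.53 × 0.135 = $232.54
State tax withheld: $1,722.53 × 0.067 = $115.41
State unemployment insurance (employee share): $1,872.52 × 0.01 = $18.73
SDI: $1,872.52 × 0.005 = $9.36
AD&D insurance premium: $135.12
Total deductions = $149.99 + $40.13 + $232.54 + $115.41 + $18.73 + $9.36 + $135.12 = $701.28
Net pay = $1,872.52 − $701.28 = $1,171.24

$1,171.24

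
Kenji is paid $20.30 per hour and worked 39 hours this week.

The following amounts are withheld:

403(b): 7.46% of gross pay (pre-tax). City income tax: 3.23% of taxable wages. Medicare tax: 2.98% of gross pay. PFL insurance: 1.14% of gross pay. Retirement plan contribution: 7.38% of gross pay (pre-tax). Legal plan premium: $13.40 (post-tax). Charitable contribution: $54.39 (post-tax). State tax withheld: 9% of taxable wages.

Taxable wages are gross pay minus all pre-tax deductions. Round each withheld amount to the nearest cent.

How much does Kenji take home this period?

$491.34

Gross pay: 39 × $20.30 = $791.70
Retirement plan contribution: $791.70 × 0.0738 = $58.43
403(b): $791.70 × 0.0746 = $59.06
Pre-tax total = $58.43 + $59.06 = $117.49
Taxable wages = $791.70 − $117.49 = $674.21
City income tax: $674.21 × 0.0323 = $21.78
State tax withheld: $674.21 × 0.09 = $60.68
Medicare tax: $791.70 × 0.0298 = $23.59
PFL insurance: $791.70 × 0.0114 = $9.03
Legal plan premium: $13.40
Charitable contribution: $54.39
Total deductions = $58.43 + $59.06 + $21.78 + $60.68 + $23.59 + $9.03 + $13.40 + $54.39 = $300.36
Net pay = $791.70 − $300.36 = $491.34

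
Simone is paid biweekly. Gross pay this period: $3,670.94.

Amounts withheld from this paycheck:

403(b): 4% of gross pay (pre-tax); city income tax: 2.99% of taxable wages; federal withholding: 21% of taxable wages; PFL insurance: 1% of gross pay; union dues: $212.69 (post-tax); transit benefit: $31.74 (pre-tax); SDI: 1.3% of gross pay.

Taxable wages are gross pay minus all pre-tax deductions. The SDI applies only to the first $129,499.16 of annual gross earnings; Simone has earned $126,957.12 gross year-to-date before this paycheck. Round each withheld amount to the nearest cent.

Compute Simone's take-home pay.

$2,372.09

403(b): $3,670.94 × 0.04 = $146.84
Transit benefit: $31.74
Pre-tax total = $146.84 + $31.74 = $178.58
Taxable wages = $3,670.94 − $178.58 = $3,492.36
Federal withholding: $3,492.36 × 0.21 = $733.40
City income tax: $3,492.36 × 0.0299 = $104.42
SDI: only $129,499.16 − $126,957.12 = $2,542.04 of this check is subject → $2,542.04 × 0.013 = $33.05
PFL insurance: $3,670.94 × 0.01 = $36.71
Union dues: $212.69
Total deductions = $146.84 + $31.74 + $733.40 + $104.42 + $33.05 + $36.71 + $212.69 = $1,298.85
Net pay = $3,670.94 − $1,298.85 = $2,372.09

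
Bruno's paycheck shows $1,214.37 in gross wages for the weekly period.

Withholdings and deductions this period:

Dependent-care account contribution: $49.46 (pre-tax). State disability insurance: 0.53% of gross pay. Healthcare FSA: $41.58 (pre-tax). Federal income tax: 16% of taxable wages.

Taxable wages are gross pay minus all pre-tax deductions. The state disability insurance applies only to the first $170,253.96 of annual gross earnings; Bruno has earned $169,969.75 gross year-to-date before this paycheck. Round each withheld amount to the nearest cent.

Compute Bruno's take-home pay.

Dependent-care account contribution: $49.46
Healthcare FSA: $41.58
Pre-tax total = $49.46 + $41.58 = $91.04
Taxable wages = $1,214.37 − $91.04 = $1,123.33
Federal income tax: $1,123.33 × 0.16 = $179.73
State disability insurance: only $170,253.96 − $169,969.75 = $284.21 of this check is subject → $284.21 × 0.0053 = $1.51
Total deductions = $49.46 + $41.58 + $179.73 + $1.51 = $272.28
Net pay = $1,214.37 − $272.28 = $942.09

$942.09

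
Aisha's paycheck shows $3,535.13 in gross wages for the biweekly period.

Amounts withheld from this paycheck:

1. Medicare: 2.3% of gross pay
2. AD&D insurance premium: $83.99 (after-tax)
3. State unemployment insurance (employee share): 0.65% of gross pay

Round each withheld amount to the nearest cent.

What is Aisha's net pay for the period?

$3,346.85

State unemployment insurance (employee share): $3,535.13 × 0.0065 = $22.98
Medicare: $3,535.13 × 0.023 = $81.31
AD&D insurance premium: $83.99
Total deductions = $22.98 + $81.31 + $83.99 = $188.28
Net pay = $3,535.13 − $188.28 = $3,346.85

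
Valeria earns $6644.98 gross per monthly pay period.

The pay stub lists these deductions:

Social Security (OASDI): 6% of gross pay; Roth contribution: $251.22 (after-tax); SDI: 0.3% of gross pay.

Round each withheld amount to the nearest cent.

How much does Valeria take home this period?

$5975.13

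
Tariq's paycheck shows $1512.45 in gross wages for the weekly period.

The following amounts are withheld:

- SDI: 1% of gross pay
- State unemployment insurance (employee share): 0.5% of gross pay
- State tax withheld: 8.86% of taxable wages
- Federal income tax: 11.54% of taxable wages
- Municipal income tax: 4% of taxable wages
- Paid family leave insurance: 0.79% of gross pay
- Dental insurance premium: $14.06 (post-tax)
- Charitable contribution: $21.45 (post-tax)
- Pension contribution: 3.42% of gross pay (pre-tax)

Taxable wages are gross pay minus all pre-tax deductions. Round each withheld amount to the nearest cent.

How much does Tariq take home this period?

$1034.16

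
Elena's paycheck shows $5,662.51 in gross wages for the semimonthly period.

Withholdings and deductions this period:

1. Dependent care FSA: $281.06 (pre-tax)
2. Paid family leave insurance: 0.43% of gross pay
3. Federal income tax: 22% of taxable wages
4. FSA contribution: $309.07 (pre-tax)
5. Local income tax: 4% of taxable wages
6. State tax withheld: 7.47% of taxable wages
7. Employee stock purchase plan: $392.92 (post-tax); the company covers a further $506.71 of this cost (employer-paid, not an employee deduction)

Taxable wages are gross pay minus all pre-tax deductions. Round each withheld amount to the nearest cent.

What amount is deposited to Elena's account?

FSA contribution: $309.07
Dependent care FSA: $281.06
Pre-tax total = $309.07 + $281.06 = $590.13
Taxable wages = $5,662.51 − $590.13 = $5,072.38
Federal income tax: $5,072.38 × 0.22 = $1,115.92
Local income tax: $5,072.38 × 0.04 = $202.90
State tax withheld: $5,072.38 × 0.0747 = $378.91
Paid family leave insurance: $5,662.51 × 0.0043 = $24.35
Employee stock purchase plan: $392.92
(Employer's $506.71 toward employee stock purchase plan is not withheld from the employee.)
Total deductions = $309.07 + $281.06 + $1,115.92 + $202.90 + $378.91 + $24.35 + $392.92 = $2,705.13
Net pay = $5,662.51 − $2,705.13 = $2,957.38

$2,957.38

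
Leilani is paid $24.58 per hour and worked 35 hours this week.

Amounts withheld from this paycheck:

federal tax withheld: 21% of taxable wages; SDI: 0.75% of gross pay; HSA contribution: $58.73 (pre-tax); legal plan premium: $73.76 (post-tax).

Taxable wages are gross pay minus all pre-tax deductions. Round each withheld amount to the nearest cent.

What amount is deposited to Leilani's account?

$553.03

Gross pay: 35 × $24.58 = $860.30
HSA contribution: $58.73
Taxable wages = $860.30 − $58.73 = $801.57
Federal tax withheld: $801.57 × 0.21 = $168.33
SDI: $860.30 × 0.0075 = $6.45
Legal plan premium: $73.76
Total deductions = $58.73 + $168.33 + $6.45 + $73.76 = $307.27
Net pay = $860.30 − $307.27 = $553.03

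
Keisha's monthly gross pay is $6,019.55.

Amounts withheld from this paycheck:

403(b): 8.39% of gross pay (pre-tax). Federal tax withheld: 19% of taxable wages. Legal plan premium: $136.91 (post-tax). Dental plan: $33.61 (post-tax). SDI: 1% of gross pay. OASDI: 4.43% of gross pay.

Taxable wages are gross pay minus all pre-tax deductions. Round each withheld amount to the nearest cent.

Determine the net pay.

403(b): $6,019.55 × 0.0839 = $505.04
Taxable wages = $6,019.55 − $505.04 = $5,514.51
Federal tax withheld: $5,514.51 × 0.19 = $1,047.76
OASDI: $6,019.55 × 0.0443 = $266.67
SDI: $6,019.55 × 0.01 = $60.20
Dental plan: $33.61
Legal plan premium: $136.91
Total deductions = $505.04 + $1,047.76 + $266.67 + $60.20 + $33.61 + $136.91 = $2,050.19
Net pay = $6,019.55 − $2,050.19 = $3,969.36

$3,969.36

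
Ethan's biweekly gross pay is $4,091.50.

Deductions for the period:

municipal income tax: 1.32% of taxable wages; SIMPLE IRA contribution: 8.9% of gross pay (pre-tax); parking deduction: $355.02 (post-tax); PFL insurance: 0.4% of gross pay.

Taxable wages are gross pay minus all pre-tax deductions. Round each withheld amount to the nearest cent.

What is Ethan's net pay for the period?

SIMPLE IRA contribution: $4,091.50 × 0.089 = $364.14
Taxable wages = $4,091.50 − $364.14 = $3,727.36
Municipal income tax: $3,727.36 × 0.0132 = $49.20
PFL insurance: $4,091.50 × 0.004 = $16.37
Parking deduction: $355.02
Total deductions = $364.14 + $49.20 + $16.37 + $355.02 = $784.73
Net pay = $4,091.50 − $784.73 = $3,306.77

$3,306.77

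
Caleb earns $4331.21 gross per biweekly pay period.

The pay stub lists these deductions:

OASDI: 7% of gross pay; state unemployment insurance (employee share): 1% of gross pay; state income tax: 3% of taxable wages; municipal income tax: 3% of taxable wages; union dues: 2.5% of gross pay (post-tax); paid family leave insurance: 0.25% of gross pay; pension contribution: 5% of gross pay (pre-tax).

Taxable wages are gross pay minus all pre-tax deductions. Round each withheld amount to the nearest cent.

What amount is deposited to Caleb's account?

$3402.17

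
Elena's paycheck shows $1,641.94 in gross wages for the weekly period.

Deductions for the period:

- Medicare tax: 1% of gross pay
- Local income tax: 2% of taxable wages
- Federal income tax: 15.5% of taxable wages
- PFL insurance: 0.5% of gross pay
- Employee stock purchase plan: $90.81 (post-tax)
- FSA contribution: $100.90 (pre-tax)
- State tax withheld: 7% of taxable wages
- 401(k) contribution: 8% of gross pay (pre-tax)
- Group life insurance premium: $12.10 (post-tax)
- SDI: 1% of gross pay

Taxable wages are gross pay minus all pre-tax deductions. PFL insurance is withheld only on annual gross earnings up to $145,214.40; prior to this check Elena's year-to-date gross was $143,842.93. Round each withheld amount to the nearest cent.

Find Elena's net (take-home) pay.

$921.70

401(k) contribution: $1,641.94 × 0.08 = $131.36
FSA contribution: $100.90
Pre-tax total = $131.36 + $100.90 = $232.26
Taxable wages = $1,641.94 − $232.26 = $1,409.68
Local income tax: $1,409.68 × 0.02 = $28.19
Federal income tax: $1,409.68 × 0.155 = $218.50
State tax withheld: $1,409.68 × 0.07 = $98.68
SDI: $1,641.94 × 0.01 = $16.42
PFL insurance: only $145,214.40 − $143,842.93 = $1,371.47 of this check is subject → $1,371.47 × 0.005 = $6.86
Medicare tax: $1,641.94 × 0.01 = $16.42
Employee stock purchase plan: $90.81
Group life insurance premium: $12.10
Total deductions = $131.36 + $100.90 + $28.19 + $218.50 + $98.68 + $16.42 + $6.86 + $16.42 + $90.81 + $12.10 = $720.24
Net pay = $1,641.94 − $720.24 = $921.70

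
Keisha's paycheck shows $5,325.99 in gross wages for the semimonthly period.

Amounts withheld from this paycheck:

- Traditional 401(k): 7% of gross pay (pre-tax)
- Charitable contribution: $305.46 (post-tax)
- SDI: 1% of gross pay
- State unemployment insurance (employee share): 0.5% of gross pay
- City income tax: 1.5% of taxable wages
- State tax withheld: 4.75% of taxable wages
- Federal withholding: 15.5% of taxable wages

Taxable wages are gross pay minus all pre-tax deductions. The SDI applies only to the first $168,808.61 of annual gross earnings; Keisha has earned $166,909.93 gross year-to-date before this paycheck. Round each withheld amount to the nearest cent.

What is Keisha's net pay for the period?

Traditional 401(k): $5,325.99 × 0.07 = $372.82
Taxable wages = $5,325.99 − $372.82 = $4,953.17
State tax withheld: $4,953.17 × 0.0475 = $235.28
City income tax: $4,953.17 × 0.015 = $74.30
Federal withholding: $4,953.17 × 0.155 = $767.74
State unemployment insurance (employee share): $5,325.99 × 0.005 = $26.63
SDI: only $168,808.61 − $166,909.93 = $1,898.68 of this check is subject → $1,898.68 × 0.01 = $18.99
Charitable contribution: $305.46
Total deductions = $372.82 + $235.28 + $74.30 + $767.74 + $26.63 + $18.99 + $305.46 = $1,801.22
Net pay = $5,325.99 − $1,801.22 = $3,524.77

$3,524.77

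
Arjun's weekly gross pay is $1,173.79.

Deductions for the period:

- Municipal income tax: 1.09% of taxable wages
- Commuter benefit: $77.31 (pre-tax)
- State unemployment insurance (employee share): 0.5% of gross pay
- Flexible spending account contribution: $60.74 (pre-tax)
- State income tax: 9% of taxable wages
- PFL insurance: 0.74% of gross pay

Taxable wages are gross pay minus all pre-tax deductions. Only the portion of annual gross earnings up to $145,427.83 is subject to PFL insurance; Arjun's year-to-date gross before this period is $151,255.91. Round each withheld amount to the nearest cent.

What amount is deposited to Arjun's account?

$925.36

Commuter benefit: $77.31
Flexible spending account contribution: $60.74
Pre-tax total = $77.31 + $60.74 = $138.05
Taxable wages = $1,173.79 − $138.05 = $1,035.74
Municipal income tax: $1,035.74 × 0.0109 = $11.29
State income tax: $1,035.74 × 0.09 = $93.22
State unemployment insurance (employee share): $1,173.79 × 0.005 = $5.87
PFL insurance: annual cap $145,427.83 already reached (YTD $151,255.91), so $0.00
Total deductions = $77.31 + $60.74 + $11.29 + $93.22 + $5.87 + $0.00 = $248.43
Net pay = $1,173.79 − $248.43 = $925.36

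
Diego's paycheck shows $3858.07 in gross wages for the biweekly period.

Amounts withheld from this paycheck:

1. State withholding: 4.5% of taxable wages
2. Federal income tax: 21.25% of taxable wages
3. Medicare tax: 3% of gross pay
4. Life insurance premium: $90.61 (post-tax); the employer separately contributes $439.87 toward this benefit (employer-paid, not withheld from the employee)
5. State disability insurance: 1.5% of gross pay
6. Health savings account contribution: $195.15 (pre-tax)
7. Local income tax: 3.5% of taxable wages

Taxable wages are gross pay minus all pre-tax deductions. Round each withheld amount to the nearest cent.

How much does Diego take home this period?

$2327.30

Health savings account contribution: $195.15
Taxable wages = $3858.07 − $195.15 = $3662.92
Local income tax: $3662.92 × 0.035 = $128.20
Federal income tax: $3662.92 × 0.2125 = $778.37
State withholding: $3662.92 × 0.045 = $164.83
Medicare tax: $3858.07 × 0.03 = $115.74
State disability insurance: $3858.07 × 0.015 = $57.87
Life insurance premium: $90.61
(Employer's $439.87 toward life insurance premium is not withheld from the employee.)
Total deductions = $195.15 + $128.20 + $778.37 + $164.83 + $115.74 + $57.87 + $90.61 = $1530.77
Net pay = $3858.07 − $1530.77 = $2327.30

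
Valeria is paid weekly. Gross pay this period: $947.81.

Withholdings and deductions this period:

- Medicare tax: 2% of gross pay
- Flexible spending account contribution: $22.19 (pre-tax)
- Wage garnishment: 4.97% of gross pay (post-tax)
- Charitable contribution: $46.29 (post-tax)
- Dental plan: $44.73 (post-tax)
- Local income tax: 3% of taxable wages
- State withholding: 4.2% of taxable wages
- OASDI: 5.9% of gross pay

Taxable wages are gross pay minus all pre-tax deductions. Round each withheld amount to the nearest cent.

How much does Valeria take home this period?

$645.96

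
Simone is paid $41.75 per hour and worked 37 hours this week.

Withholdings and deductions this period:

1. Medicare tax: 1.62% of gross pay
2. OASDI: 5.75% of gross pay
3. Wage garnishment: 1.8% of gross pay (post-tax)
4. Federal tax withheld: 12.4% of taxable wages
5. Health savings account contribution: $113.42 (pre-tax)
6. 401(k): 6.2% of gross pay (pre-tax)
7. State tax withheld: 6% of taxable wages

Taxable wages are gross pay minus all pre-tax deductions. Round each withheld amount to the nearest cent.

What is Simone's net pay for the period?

$948.17

Gross pay: 37 × $41.75 = $1,544.75
Health savings account contribution: $113.42
401(k): $1,544.75 × 0.062 = $95.77
Pre-tax total = $113.42 + $95.77 = $209.19
Taxable wages = $1,544.75 − $209.19 = $1,335.56
State tax withheld: $1,335.56 × 0.06 = $80.13
Federal tax withheld: $1,335.56 × 0.124 = $165.61
Medicare tax: $1,544.75 × 0.0162 = $25.02
OASDI: $1,544.75 × 0.0575 = $88.82
Wage garnishment: $1,544.75 × 0.018 = $27.81
Total deductions = $113.42 + $95.77 + $80.13 + $165.61 + $25.02 + $88.82 + $27.81 = $596.58
Net pay = $1,544.75 − $596.58 = $948.17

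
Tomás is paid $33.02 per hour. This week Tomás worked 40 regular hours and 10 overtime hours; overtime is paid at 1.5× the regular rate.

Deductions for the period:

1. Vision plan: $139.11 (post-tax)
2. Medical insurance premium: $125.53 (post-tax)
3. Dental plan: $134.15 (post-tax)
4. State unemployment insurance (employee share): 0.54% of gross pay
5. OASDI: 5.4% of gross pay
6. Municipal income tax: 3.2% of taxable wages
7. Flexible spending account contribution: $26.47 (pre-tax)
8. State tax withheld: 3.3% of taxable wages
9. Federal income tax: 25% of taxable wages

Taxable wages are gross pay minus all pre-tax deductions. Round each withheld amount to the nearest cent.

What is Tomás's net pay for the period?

Regular pay: 40 × $33.02 = $1320.80
Overtime pay: 10 × $33.02 × 1.5 = $495.30
Gross pay = $1320.80 + $495.30 = $1816.10
Flexible spending account contribution: $26.47
Taxable wages = $1816.10 − $26.47 = $1789.63
State tax withheld: $1789.63 × 0.033 = $59.06
Federal income tax: $1789.63 × 0.25 = $447.41
Municipal income tax: $1789.63 × 0.032 = $57.27
OASDI: $1816.10 × 0.054 = $98.07
State unemployment insurance (employee share): $1816.10 × 0.0054 = $9.81
Medical insurance premium: $125.53
Dental plan: $134.15
Vision plan: $139.11
Total deductions = $26.47 + $59.06 + $447.41 + $57.27 + $98.07 + $9.81 + $125.53 + $134.15 + $139.11 = $1096.88
Net pay = $1816.10 − $1096.88 = $719.22

$719.22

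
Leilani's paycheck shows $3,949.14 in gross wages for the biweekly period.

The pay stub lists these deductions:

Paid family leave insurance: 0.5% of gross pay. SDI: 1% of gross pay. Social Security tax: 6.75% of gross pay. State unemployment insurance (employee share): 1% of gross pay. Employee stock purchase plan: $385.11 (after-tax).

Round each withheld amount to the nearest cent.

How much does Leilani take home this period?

$3,198.73

SDI: $3,949.14 × 0.01 = $39.49
Social Security tax: $3,949.14 × 0.0675 = $266.57
Paid family leave insurance: $3,949.14 × 0.005 = $19.75
State unemployment insurance (employee share): $3,949.14 × 0.01 = $39.49
Employee stock purchase plan: $385.11
Total deductions = $39.49 + $266.57 + $19.75 + $39.49 + $385.11 = $750.41
Net pay = $3,949.14 − $750.41 = $3,198.73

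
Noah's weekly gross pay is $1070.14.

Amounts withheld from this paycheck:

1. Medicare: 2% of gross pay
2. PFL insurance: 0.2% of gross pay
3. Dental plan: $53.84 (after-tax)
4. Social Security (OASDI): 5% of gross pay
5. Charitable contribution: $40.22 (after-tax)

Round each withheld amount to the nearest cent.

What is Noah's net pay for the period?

$899.03

Social Security (OASDI): $1070.14 × 0.05 = $53.51
PFL insurance: $1070.14 × 0.002 = $2.14
Medicare: $1070.14 × 0.02 = $21.40
Charitable contribution: $40.22
Dental plan: $53.84
Total deductions = $53.51 + $2.14 + $21.40 + $40.22 + $53.84 = $171.11
Net pay = $1070.14 − $171.11 = $899.03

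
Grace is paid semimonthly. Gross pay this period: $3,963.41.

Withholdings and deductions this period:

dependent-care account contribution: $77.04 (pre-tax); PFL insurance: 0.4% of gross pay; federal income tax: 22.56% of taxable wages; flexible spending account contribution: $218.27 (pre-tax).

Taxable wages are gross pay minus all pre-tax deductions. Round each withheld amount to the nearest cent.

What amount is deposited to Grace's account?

Flexible spending account contribution: $218.27
Dependent-care account contribution: $77.04
Pre-tax total = $218.27 + $77.04 = $295.31
Taxable wages = $3,963.41 − $295.31 = $3,668.10
Federal income tax: $3,668.10 × 0.2256 = $827.52
PFL insurance: $3,963.41 × 0.004 = $15.85
Total deductions = $218.27 + $77.04 + $827.52 + $15.85 = $1,138.68
Net pay = $3,963.41 − $1,138.68 = $2,824.73

$2,824.73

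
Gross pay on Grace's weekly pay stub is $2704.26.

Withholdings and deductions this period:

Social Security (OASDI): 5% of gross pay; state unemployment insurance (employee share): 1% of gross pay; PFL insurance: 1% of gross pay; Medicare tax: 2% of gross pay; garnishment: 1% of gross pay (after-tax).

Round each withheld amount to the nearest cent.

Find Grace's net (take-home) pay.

$2433.84

PFL insurance: $2704.26 × 0.01 = $27.04
Social Security (OASDI): $2704.26 × 0.05 = $135.21
Medicare tax: $2704.26 × 0.02 = $54.09
State unemployment insurance (employee share): $2704.26 × 0.01 = $27.04
Garnishment: $2704.26 × 0.01 = $27.04
Total deductions = $27.04 + $135.21 + $54.09 + $27.04 + $27.04 = $270.42
Net pay = $2704.26 − $270.42 = $2433.84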